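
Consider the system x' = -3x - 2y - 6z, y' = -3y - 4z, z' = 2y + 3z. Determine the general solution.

Coefficient matrix A = [[-3, -2, -6], [0, -3, -4], [0, 2, 3]].
det(A - λI) = 0 gives eigenvalues λ = -3, -1, 1.
For λ=-3: eigenvector (1,0,0).
For λ=-1: eigenvector (1,2,-1).
For λ=1: eigenvector (-1,-1,1).
General solution: C_1e^(-3t)(1,0,0) + C_2e^(-t)(1,2,-1) + C_3e^(t)(-1,-1,1).

x(t) = C_1e^(-3t) + C_2e^(-t) - C_3e^(t), y(t) = 2C_2e^(-t) - C_3e^(t), z(t) = -C_2e^(-t) + C_3e^(t)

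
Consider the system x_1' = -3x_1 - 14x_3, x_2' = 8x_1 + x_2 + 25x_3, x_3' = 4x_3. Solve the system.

Coefficient matrix A = [[-3, 0, -14], [8, 1, 25], [0, 0, 4]].
det(A - λI) = 0 gives eigenvalues λ = 4, 1, -3.
For λ=4: eigenvector (-2,3,1).
For λ=1: eigenvector (0,1,0).
For λ=-3: eigenvector (1,-2,0).
General solution: C_1e^(4t)(-2,3,1) + C_2e^(t)(0,1,0) + C_3e^(-3t)(1,-2,0).

x_1(t) = -2C_1e^(4t) + C_3e^(-3t), x_2(t) = 3C_1e^(4t) + C_2e^(t) - 2C_3e^(-3t), x_3(t) = C_1e^(4t)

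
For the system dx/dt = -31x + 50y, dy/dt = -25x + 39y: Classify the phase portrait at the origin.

A = [[-31,50],[-25,39]]; det(A-λI) = λ^2 - 8λ + 41.
λ = 4 ± 5i: positive real part.

unstable spiral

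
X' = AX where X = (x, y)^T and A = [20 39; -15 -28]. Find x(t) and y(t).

Coefficient matrix A = [[20, 39], [-15, -28]].
Characteristic polynomial det(A - λI) = λ^2 + 8λ + 25 = 0.
Eigenvalues λ = -4 ± 3i (complex conjugate pair).
For λ=-4+3i: an eigenvector is (2,-1) - i(3,-2) = (2 - 3i, -1 + 2i).
A real fundamental pair from Re and Im of e^((-4+3i)t)v: X_1 = e^(-4t)(cos(3t)·(2,-1) + sin(3t)·(3,-2)), X_2 = e^(-4t)(sin(3t)·(2,-1) - cos(3t)·(3,-2)).
General solution: K_1X_1 + K_2X_2.

x(t) = 3K_1e^(-4t)sin(3t) + 2K_1e^(-4t)cos(3t) + 2K_2e^(-4t)sin(3t) - 3K_2e^(-4t)cos(3t), y(t) = -2K_1e^(-4t)sin(3t) - K_1e^(-4t)cos(3t) - K_2e^(-4t)sin(3t) + 2K_2e^(-4t)cos(3t)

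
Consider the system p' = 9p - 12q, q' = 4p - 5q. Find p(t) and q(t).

Coefficient matrix A = [[9, -12], [4, -5]].
Characteristic polynomial det(A - λI) = λ^2 - 4λ + 3 = 0.
Eigenvalues λ = 3, 1.
For λ=3: (A-λI) row 1 is [6, -12], so an eigenvector is (-2, -1).
For λ=1: (A-λI) row 1 is [8, -12], so an eigenvector is (3, 2).
General solution: C_1e^(3t)(-2,-1) + C_2e^(t)(3,2).

p(t) = -2C_1e^(3t) + 3C_2e^(t), q(t) = -C_1e^(3t) + 2C_2e^(t)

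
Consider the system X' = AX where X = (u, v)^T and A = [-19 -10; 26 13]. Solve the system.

Coefficient matrix A = [[-19, -10], [26, 13]].
Characteristic polynomial det(A - λI) = λ^2 + 6λ + 13 = 0.
Eigenvalues λ = -3 ± 2i (complex conjugate pair).
For λ=-3+2i: an eigenvector is (-1,2) - i(-2,3) = (-1 + 2i, 2 - 3i).
A real fundamental pair from Re and Im of e^((-3+2i)t)v: X_1 = e^(-3t)(cos(2t)·(-1,2) + sin(2t)·(-2,3)), X_2 = e^(-3t)(sin(2t)·(-1,2) - cos(2t)·(-2,3)).
General solution: c_1X_1 + c_2X_2.

u(t) = -2c_1e^(-3t)sin(2t) - c_1e^(-3t)cos(2t) - c_2e^(-3t)sin(2t) + 2c_2e^(-3t)cos(2t), v(t) = 3c_1e^(-3t)sin(2t) + 2c_1e^(-3t)cos(2t) + 2c_2e^(-3t)sin(2t) - 3c_2e^(-3t)cos(2t)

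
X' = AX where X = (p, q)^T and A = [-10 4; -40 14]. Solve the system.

p(t) = c_1e^(2t)cos(4t) + c_2e^(2t)sin(4t), q(t) = -c_1e^(2t)sin(4t) + 3c_1e^(2t)cos(4t) + 3c_2e^(2t)sin(4t) + c_2e^(2t)cos(4t)

Coefficient matrix A = [[-10, 4], [-40, 14]].
Characteristic polynomial det(A - λI) = λ^2 - 4λ + 20 = 0.
Eigenvalues λ = 2 ± 4i (complex conjugate pair).
For λ=2+4i: an eigenvector is (1,3) - i(0,-1) = (1, 3 + i).
A real fundamental pair from Re and Im of e^((2+4i)t)v: X_1 = e^(2t)(cos(4t)·(1,3) + sin(4t)·(0,-1)), X_2 = e^(2t)(sin(4t)·(1,3) - cos(4t)·(0,-1)).
General solution: c_1X_1 + c_2X_2.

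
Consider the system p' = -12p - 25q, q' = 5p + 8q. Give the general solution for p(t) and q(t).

p(t) = 2C_1e^(-2t)sin(5t) - C_1e^(-2t)cos(5t) - C_2e^(-2t)sin(5t) - 2C_2e^(-2t)cos(5t), q(t) = -C_1e^(-2t)sin(5t) + C_2e^(-2t)cos(5t)

Coefficient matrix A = [[-12, -25], [5, 8]].
Characteristic polynomial det(A - λI) = λ^2 + 4λ + 29 = 0.
Eigenvalues λ = -2 ± 5i (complex conjugate pair).
For λ=-2+5i: an eigenvector is (-1,0) - i(2,-1) = (-1 - 2i, 0 + i).
A real fundamental pair from Re and Im of e^((-2+5i)t)v: X_1 = e^(-2t)(cos(5t)·(-1,0) + sin(5t)·(2,-1)), X_2 = e^(-2t)(sin(5t)·(-1,0) - cos(5t)·(2,-1)).
General solution: C_1X_1 + C_2X_2.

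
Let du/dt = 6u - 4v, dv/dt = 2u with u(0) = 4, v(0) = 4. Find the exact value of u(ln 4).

A = [[6,-4],[2,0]]; eigenvalues λ = 4, 2.
Eigenvectors: (-2,-1) for λ=4, (-1,-1) for λ=2.
From the initial condition, c_1 = 0, c_2 = -4.
u(ln 4) = (0)(4^4)(-2) + (-4)(4^2)(-1) = 64.

64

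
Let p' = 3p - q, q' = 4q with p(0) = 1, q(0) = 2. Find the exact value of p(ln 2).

A = [[3,-1],[0,4]]; eigenvalues λ = 4, 3.
Eigenvectors: (-1,1) for λ=4, (1,0) for λ=3.
From the initial condition, c_1 = 2, c_2 = 3.
p(ln 2) = (2)(2^4)(-1) + (3)(2^3)(1) = -8.

-8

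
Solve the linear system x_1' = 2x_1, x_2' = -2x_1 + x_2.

x_1(t) = -c_2e^(2t), x_2(t) = c_1e^(t) + 2c_2e^(2t)

Coefficient matrix A = [[2, 0], [-2, 1]].
Characteristic polynomial det(A - λI) = λ^2 - 3λ + 2 = 0.
Eigenvalues λ = 1, 2.
For λ=1: (A-λI) row 1 is [1, 0], so an eigenvector is (0, 1).
For λ=2: (A-λI) row 2 is [-2, -1], so an eigenvector is (-1, 2).
General solution: c_1e^(t)(0,1) + c_2e^(2t)(-1,2).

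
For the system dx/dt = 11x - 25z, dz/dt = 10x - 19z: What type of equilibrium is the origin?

A = [[11,-25],[10,-19]]; det(A-λI) = λ^2 + 8λ + 41.
λ = -4 ± 5i: negative real part.

stable spiral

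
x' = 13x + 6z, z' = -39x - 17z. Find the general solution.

Coefficient matrix A = [[13, 6], [-39, -17]].
Characteristic polynomial det(A - λI) = λ^2 + 4λ + 13 = 0.
Eigenvalues λ = -2 ± 3i (complex conjugate pair).
For λ=-2+3i: an eigenvector is (1,-3) - i(-1,2) = (1 + i, -3 - 2i).
A real fundamental pair from Re and Im of e^((-2+3i)t)v: X_1 = e^(-2t)(cos(3t)·(1,-3) + sin(3t)·(-1,2)), X_2 = e^(-2t)(sin(3t)·(1,-3) - cos(3t)·(-1,2)).
General solution: C_1X_1 + C_2X_2.

x(t) = -C_1e^(-2t)sin(3t) + C_1e^(-2t)cos(3t) + C_2e^(-2t)sin(3t) + C_2e^(-2t)cos(3t), z(t) = 2C_1e^(-2t)sin(3t) - 3C_1e^(-2t)cos(3t) - 3C_2e^(-2t)sin(3t) - 2C_2e^(-2t)cos(3t)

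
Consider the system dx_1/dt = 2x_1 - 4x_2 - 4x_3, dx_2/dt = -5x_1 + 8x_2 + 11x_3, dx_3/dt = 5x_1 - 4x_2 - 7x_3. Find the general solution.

x_1(t) = c_1e^(2t) - 2c_3e^(4t), x_2(t) = -c_1e^(2t) - c_2e^(-3t) + 3c_3e^(4t), x_3(t) = c_1e^(2t) + c_2e^(-3t) - 2c_3e^(4t)

Coefficient matrix A = [[2, -4, -4], [-5, 8, 11], [5, -4, -7]].
det(A - λI) = 0 gives eigenvalues λ = 2, -3, 4.
For λ=2: eigenvector (1,-1,1).
For λ=-3: eigenvector (0,-1,1).
For λ=4: eigenvector (-2,3,-2).
General solution: c_1e^(2t)(1,-1,1) + c_2e^(-3t)(0,-1,1) + c_3e^(4t)(-2,3,-2).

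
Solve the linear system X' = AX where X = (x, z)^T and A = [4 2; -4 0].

x(t) = -C_1e^(2t)cos(2t) - C_2e^(2t)sin(2t), z(t) = C_1e^(2t)sin(2t) + C_1e^(2t)cos(2t) + C_2e^(2t)sin(2t) - C_2e^(2t)cos(2t)

Coefficient matrix A = [[4, 2], [-4, 0]].
Characteristic polynomial det(A - λI) = λ^2 - 4λ + 8 = 0.
Eigenvalues λ = 2 ± 2i (complex conjugate pair).
For λ=2+2i: an eigenvector is (-1,1) - i(0,1) = (-1, 1 - i).
A real fundamental pair from Re and Im of e^((2+2i)t)v: X_1 = e^(2t)(cos(2t)·(-1,1) + sin(2t)·(0,1)), X_2 = e^(2t)(sin(2t)·(-1,1) - cos(2t)·(0,1)).
General solution: C_1X_1 + C_2X_2.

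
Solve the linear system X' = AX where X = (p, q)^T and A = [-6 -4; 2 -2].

Coefficient matrix A = [[-6, -4], [2, -2]].
Characteristic polynomial det(A - λI) = λ^2 + 8λ + 20 = 0.
Eigenvalues λ = -4 ± 2i (complex conjugate pair).
For λ=-4+2i: an eigenvector is (-1,0) - i(1,-1) = (-1 - i, 0 + i).
A real fundamental pair from Re and Im of e^((-4+2i)t)v: X_1 = e^(-4t)(cos(2t)·(-1,0) + sin(2t)·(1,-1)), X_2 = e^(-4t)(sin(2t)·(-1,0) - cos(2t)·(1,-1)).
General solution: c_1X_1 + c_2X_2.

p(t) = c_1e^(-4t)sin(2t) - c_1e^(-4t)cos(2t) - c_2e^(-4t)sin(2t) - c_2e^(-4t)cos(2t), q(t) = -c_1e^(-4t)sin(2t) + c_2e^(-4t)cos(2t)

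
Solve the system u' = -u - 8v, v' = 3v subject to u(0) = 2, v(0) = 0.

u(t) = 2e^(-t), v(t) = 0

Coefficient matrix A = [[-1, -8], [0, 3]].
Characteristic polynomial det(A - λI) = λ^2 - 2λ - 3 = 0.
Eigenvalues λ = 3, -1.
For λ=3: (A-λI) row 1 is [-4, -8], so an eigenvector is (-2, 1).
For λ=-1: (A-λI) row 1 is [0, -8], so an eigenvector is (-1, 0).
General solution: K_1e^(3t)(-2,1) + K_2e^(-t)(-1,0).
Applying u(0)=2, v(0)=0 gives K_1=0, K_2=-2.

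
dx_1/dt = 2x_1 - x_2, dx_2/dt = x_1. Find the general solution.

Coefficient matrix A = [[2, -1], [1, 0]].
Characteristic polynomial det(A - λI) = λ^2 - 2λ + 1 = 0.
Single eigenvalue λ = 1 with algebraic multiplicity 2.
Eigenvector v = (1,1); generalized eigenvector w with (A-λI)w=v is (-2,-3).
General solution: e^(t)[K_1·v + K_2·(t·v + w)].

x_1(t) = K_1e^(t) + K_2te^(t) - 2K_2e^(t), x_2(t) = K_1e^(t) + K_2te^(t) - 3K_2e^(t)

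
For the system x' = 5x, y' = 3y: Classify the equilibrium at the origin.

unstable node

A = [[5,0],[0,3]]; det(A-λI) = λ^2 - 8λ + 15.
λ = 3, 5: both positive.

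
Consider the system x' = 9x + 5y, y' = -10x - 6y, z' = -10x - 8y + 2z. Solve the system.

Coefficient matrix A = [[9, 5, 0], [-10, -6, 0], [-10, -8, 2]].
det(A - λI) = 0 gives eigenvalues λ = -1, 4, 2.
For λ=-1: eigenvector (1,-2,-2).
For λ=4: eigenvector (1,-1,-1).
For λ=2: eigenvector (0,0,1).
General solution: c_1e^(-t)(1,-2,-2) + c_2e^(4t)(1,-1,-1) + c_3e^(2t)(0,0,1).

x(t) = c_1e^(-t) + c_2e^(4t), y(t) = -2c_1e^(-t) - c_2e^(4t), z(t) = -2c_1e^(-t) - c_2e^(4t) + c_3e^(2t)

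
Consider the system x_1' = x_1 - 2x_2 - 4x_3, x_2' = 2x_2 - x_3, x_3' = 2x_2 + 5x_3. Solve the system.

Coefficient matrix A = [[1, -2, -4], [0, 2, -1], [0, 2, 5]].
det(A - λI) = 0 gives eigenvalues λ = 1, 4, 3.
For λ=1: eigenvector (1,0,0).
For λ=4: eigenvector (2,1,-2).
For λ=3: eigenvector (1,1,-1).
General solution: K_1e^(t)(1,0,0) + K_2e^(4t)(2,1,-2) + K_3e^(3t)(1,1,-1).

x_1(t) = K_1e^(t) + 2K_2e^(4t) + K_3e^(3t), x_2(t) = K_2e^(4t) + K_3e^(3t), x_3(t) = -2K_2e^(4t) - K_3e^(3t)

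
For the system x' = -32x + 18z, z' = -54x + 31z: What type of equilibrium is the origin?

A = [[-32,18],[-54,31]]; det(A-λI) = λ^2 + λ - 20.
λ = -5, 4: opposite signs.

saddle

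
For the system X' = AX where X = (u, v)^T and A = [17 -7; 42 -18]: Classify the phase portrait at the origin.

saddle

A = [[17,-7],[42,-18]]; det(A-λI) = λ^2 + λ - 12.
λ = -4, 3: opposite signs.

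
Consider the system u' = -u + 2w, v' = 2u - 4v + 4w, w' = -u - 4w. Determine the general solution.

u(t) = 2c_1e^(-2t) - c_3e^(-3t), v(t) = c_2e^(-4t) + 2c_3e^(-3t), w(t) = -c_1e^(-2t) + c_3e^(-3t)

Coefficient matrix A = [[-1, 0, 2], [2, -4, 4], [-1, 0, -4]].
det(A - λI) = 0 gives eigenvalues λ = -2, -4, -3.
For λ=-2: eigenvector (2,0,-1).
For λ=-4: eigenvector (0,1,0).
For λ=-3: eigenvector (-1,2,1).
General solution: c_1e^(-2t)(2,0,-1) + c_2e^(-4t)(0,1,0) + c_3e^(-3t)(-1,2,1).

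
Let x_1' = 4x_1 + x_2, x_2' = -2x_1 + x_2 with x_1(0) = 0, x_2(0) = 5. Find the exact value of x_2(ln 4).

A = [[4,1],[-2,1]]; eigenvalues λ = 3, 2.
Eigenvectors: (1,-1) for λ=3, (-1,2) for λ=2.
From the initial condition, c_1 = 5, c_2 = 5.
x_2(ln 4) = (5)(4^3)(-1) + (5)(4^2)(2) = -160.

-160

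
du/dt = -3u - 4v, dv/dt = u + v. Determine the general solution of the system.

u(t) = 2c_1e^(-t) + 2c_2te^(-t) + c_2e^(-t), v(t) = -c_1e^(-t) - c_2te^(-t) - c_2e^(-t)

Coefficient matrix A = [[-3, -4], [1, 1]].
Characteristic polynomial det(A - λI) = λ^2 + 2λ + 1 = 0.
Single eigenvalue λ = -1 with algebraic multiplicity 2.
Eigenvector v = (2,-1); generalized eigenvector w with (A-λI)w=v is (1,-1).
General solution: e^(-t)[c_1·v + c_2·(t·v + w)].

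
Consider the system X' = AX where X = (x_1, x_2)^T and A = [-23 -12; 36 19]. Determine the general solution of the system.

Coefficient matrix A = [[-23, -12], [36, 19]].
Characteristic polynomial det(A - λI) = λ^2 + 4λ - 5 = 0.
Eigenvalues λ = 1, -5.
For λ=1: (A-λI) row 1 is [-24, -12], so an eigenvector is (1, -2).
For λ=-5: (A-λI) row 1 is [-18, -12], so an eigenvector is (-2, 3).
General solution: c_1e^(t)(1,-2) + c_2e^(-5t)(-2,3).

x_1(t) = c_1e^(t) - 2c_2e^(-5t), x_2(t) = -2c_1e^(t) + 3c_2e^(-5t)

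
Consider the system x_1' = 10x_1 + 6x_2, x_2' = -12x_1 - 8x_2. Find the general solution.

Coefficient matrix A = [[10, 6], [-12, -8]].
Characteristic polynomial det(A - λI) = λ^2 - 2λ - 8 = 0.
Eigenvalues λ = -2, 4.
For λ=-2: (A-λI) row 1 is [12, 6], so an eigenvector is (-1, 2).
For λ=4: (A-λI) row 1 is [6, 6], so an eigenvector is (-1, 1).
General solution: C_1e^(-2t)(-1,2) + C_2e^(4t)(-1,1).

x_1(t) = -C_1e^(-2t) - C_2e^(4t), x_2(t) = 2C_1e^(-2t) + C_2e^(4t)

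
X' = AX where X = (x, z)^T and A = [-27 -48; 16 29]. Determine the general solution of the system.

x(t) = -3C_1e^(5t) - 2C_2e^(-3t), z(t) = 2C_1e^(5t) + C_2e^(-3t)

Coefficient matrix A = [[-27, -48], [16, 29]].
Characteristic polynomial det(A - λI) = λ^2 - 2λ - 15 = 0.
Eigenvalues λ = 5, -3.
For λ=5: (A-λI) row 1 is [-32, -48], so an eigenvector is (-3, 2).
For λ=-3: (A-λI) row 1 is [-24, -48], so an eigenvector is (-2, 1).
General solution: C_1e^(5t)(-3,2) + C_2e^(-3t)(-2,1).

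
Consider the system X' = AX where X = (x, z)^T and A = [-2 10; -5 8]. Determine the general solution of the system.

Coefficient matrix A = [[-2, 10], [-5, 8]].
Characteristic polynomial det(A - λI) = λ^2 - 6λ + 34 = 0.
Eigenvalues λ = 3 ± 5i (complex conjugate pair).
For λ=3+5i: an eigenvector is (1,0) - i(-1,-1) = (1 + i, 0 + i).
A real fundamental pair from Re and Im of e^((3+5i)t)v: X_1 = e^(3t)(cos(5t)·(1,0) + sin(5t)·(-1,-1)), X_2 = e^(3t)(sin(5t)·(1,0) - cos(5t)·(-1,-1)).
General solution: C_1X_1 + C_2X_2.

x(t) = -C_1e^(3t)sin(5t) + C_1e^(3t)cos(5t) + C_2e^(3t)sin(5t) + C_2e^(3t)cos(5t), z(t) = -C_1e^(3t)sin(5t) + C_2e^(3t)cos(5t)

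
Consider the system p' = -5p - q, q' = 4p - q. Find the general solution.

Coefficient matrix A = [[-5, -1], [4, -1]].
Characteristic polynomial det(A - λI) = λ^2 + 6λ + 9 = 0.
Single eigenvalue λ = -3 with algebraic multiplicity 2.
Eigenvector v = (1,-2); generalized eigenvector w with (A-λI)w=v is (-2,3).
General solution: e^(-3t)[C_1·v + C_2·(t·v + w)].

p(t) = C_1e^(-3t) + C_2te^(-3t) - 2C_2e^(-3t), q(t) = -2C_1e^(-3t) - 2C_2te^(-3t) + 3C_2e^(-3t)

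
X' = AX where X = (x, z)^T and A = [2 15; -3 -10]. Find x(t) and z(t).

Coefficient matrix A = [[2, 15], [-3, -10]].
Characteristic polynomial det(A - λI) = λ^2 + 8λ + 25 = 0.
Eigenvalues λ = -4 ± 3i (complex conjugate pair).
For λ=-4+3i: an eigenvector is (2,-1) - i(-1,0) = (2 + i, -1).
A real fundamental pair from Re and Im of e^((-4+3i)t)v: X_1 = e^(-4t)(cos(3t)·(2,-1) + sin(3t)·(-1,0)), X_2 = e^(-4t)(sin(3t)·(2,-1) - cos(3t)·(-1,0)).
General solution: c_1X_1 + c_2X_2.

x(t) = -c_1e^(-4t)sin(3t) + 2c_1e^(-4t)cos(3t) + 2c_2e^(-4t)sin(3t) + c_2e^(-4t)cos(3t), z(t) = -c_1e^(-4t)cos(3t) - c_2e^(-4t)sin(3t)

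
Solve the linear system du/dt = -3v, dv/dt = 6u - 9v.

u(t) = C_1e^(-6t) + C_2e^(-3t), v(t) = 2C_1e^(-6t) + C_2e^(-3t)

Coefficient matrix A = [[0, -3], [6, -9]].
Characteristic polynomial det(A - λI) = λ^2 + 9λ + 18 = 0.
Eigenvalues λ = -6, -3.
For λ=-6: (A-λI) row 1 is [6, -3], so an eigenvector is (1, 2).
For λ=-3: (A-λI) row 1 is [3, -3], so an eigenvector is (1, 1).
General solution: C_1e^(-6t)(1,2) + C_2e^(-3t)(1,1).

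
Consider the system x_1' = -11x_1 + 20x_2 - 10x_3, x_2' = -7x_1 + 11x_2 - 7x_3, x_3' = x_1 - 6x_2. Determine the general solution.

Coefficient matrix A = [[-11, 20, -10], [-7, 11, -7], [1, -6, 0]].
det(A - λI) = 0 gives eigenvalues λ = 4, -3, -1.
For λ=4: eigenvector (2,1,-1).
For λ=-3: eigenvector (0,-1,-2).
For λ=-1: eigenvector (-1,0,1).
General solution: K_1e^(4t)(2,1,-1) + K_2e^(-3t)(0,-1,-2) + K_3e^(-t)(-1,0,1).

x_1(t) = 2K_1e^(4t) - K_3e^(-t), x_2(t) = K_1e^(4t) - K_2e^(-3t), x_3(t) = -K_1e^(4t) - 2K_2e^(-3t) + K_3e^(-t)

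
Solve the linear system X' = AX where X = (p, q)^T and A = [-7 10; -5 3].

p(t) = c_1e^(-2t)sin(5t) - c_1e^(-2t)cos(5t) - c_2e^(-2t)sin(5t) - c_2e^(-2t)cos(5t), q(t) = c_1e^(-2t)sin(5t) - c_2e^(-2t)cos(5t)

Coefficient matrix A = [[-7, 10], [-5, 3]].
Characteristic polynomial det(A - λI) = λ^2 + 4λ + 29 = 0.
Eigenvalues λ = -2 ± 5i (complex conjugate pair).
For λ=-2+5i: an eigenvector is (-1,0) - i(1,1) = (-1 - i, 0 - i).
A real fundamental pair from Re and Im of e^((-2+5i)t)v: X_1 = e^(-2t)(cos(5t)·(-1,0) + sin(5t)·(1,1)), X_2 = e^(-2t)(sin(5t)·(-1,0) - cos(5t)·(1,1)).
General solution: c_1X_1 + c_2X_2.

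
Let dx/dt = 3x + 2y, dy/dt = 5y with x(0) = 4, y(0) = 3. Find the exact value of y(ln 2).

A = [[3,2],[0,5]]; eigenvalues λ = 5, 3.
Eigenvectors: (-1,-1) for λ=5, (1,0) for λ=3.
From the initial condition, c_1 = -3, c_2 = 1.
y(ln 2) = (-3)(2^5)(-1) + (1)(2^3)(0) = 96.

96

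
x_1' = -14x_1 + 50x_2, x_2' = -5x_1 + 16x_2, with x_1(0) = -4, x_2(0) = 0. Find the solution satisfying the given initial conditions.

x_1(t) = 12e^(t)sin(5t) - 4e^(t)cos(5t), x_2(t) = 4e^(t)sin(5t)

Coefficient matrix A = [[-14, 50], [-5, 16]].
Characteristic polynomial det(A - λI) = λ^2 - 2λ + 26 = 0.
Eigenvalues λ = 1 ± 5i (complex conjugate pair).
For λ=1+5i: an eigenvector is (-3,-1) - i(-1,0) = (-3 + i, -1).
A real fundamental pair from Re and Im of e^((1+5i)t)v: X_1 = e^(t)(cos(5t)·(-3,-1) + sin(5t)·(-1,0)), X_2 = e^(t)(sin(5t)·(-3,-1) - cos(5t)·(-1,0)).
General solution: C_1X_1 + C_2X_2.
Applying x_1(0)=-4, x_2(0)=0 gives C_1=0, C_2=-4.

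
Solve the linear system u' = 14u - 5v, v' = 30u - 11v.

Coefficient matrix A = [[14, -5], [30, -11]].
Characteristic polynomial det(A - λI) = λ^2 - 3λ - 4 = 0.
Eigenvalues λ = 4, -1.
For λ=4: (A-λI) row 1 is [10, -5], so an eigenvector is (-1, -2).
For λ=-1: (A-λI) row 1 is [15, -5], so an eigenvector is (-1, -3).
General solution: C_1e^(4t)(-1,-2) + C_2e^(-t)(-1,-3).

u(t) = -C_1e^(4t) - C_2e^(-t), v(t) = -2C_1e^(4t) - 3C_2e^(-t)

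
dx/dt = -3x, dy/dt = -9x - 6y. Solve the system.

x(t) = -K_1e^(-3t), y(t) = 3K_1e^(-3t) - K_2e^(-6t)

Coefficient matrix A = [[-3, 0], [-9, -6]].
Characteristic polynomial det(A - λI) = λ^2 + 9λ + 18 = 0.
Eigenvalues λ = -3, -6.
For λ=-3: (A-λI) row 2 is [-9, -3], so an eigenvector is (-1, 3).
For λ=-6: (A-λI) row 1 is [3, 0], so an eigenvector is (0, -1).
General solution: K_1e^(-3t)(-1,3) + K_2e^(-6t)(0,-1).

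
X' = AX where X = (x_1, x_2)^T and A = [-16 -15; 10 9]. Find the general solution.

Coefficient matrix A = [[-16, -15], [10, 9]].
Characteristic polynomial det(A - λI) = λ^2 + 7λ + 6 = 0.
Eigenvalues λ = -6, -1.
For λ=-6: (A-λI) row 1 is [-10, -15], so an eigenvector is (-3, 2).
For λ=-1: (A-λI) row 1 is [-15, -15], so an eigenvector is (-1, 1).
General solution: c_1e^(-6t)(-3,2) + c_2e^(-t)(-1,1).

x_1(t) = -3c_1e^(-6t) - c_2e^(-t), x_2(t) = 2c_1e^(-6t) + c_2e^(-t)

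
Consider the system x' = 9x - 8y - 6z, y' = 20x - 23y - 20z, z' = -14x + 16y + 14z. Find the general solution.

Coefficient matrix A = [[9, -8, -6], [20, -23, -20], [-14, 16, 14]].
det(A - λI) = 0 gives eigenvalues λ = -3, 1, 2.
For λ=-3: eigenvector (-1,-3,2).
For λ=1: eigenvector (2,5,-4).
For λ=2: eigenvector (2,4,-3).
General solution: c_1e^(-3t)(-1,-3,2) + c_2e^(t)(2,5,-4) + c_3e^(2t)(2,4,-3).

x(t) = -c_1e^(-3t) + 2c_2e^(t) + 2c_3e^(2t), y(t) = -3c_1e^(-3t) + 5c_2e^(t) + 4c_3e^(2t), z(t) = 2c_1e^(-3t) - 4c_2e^(t) - 3c_3e^(2t)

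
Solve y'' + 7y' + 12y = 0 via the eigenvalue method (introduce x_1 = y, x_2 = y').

Let x_1 = y, x_2 = y'. Then x_1' = x_2 and x_2' = -12x_1 - 7x_2.
A = [[0,1],[-12,-7]]; det(A-λI) = λ^2 + 7λ + 12.
Eigenvalues λ = -3, -4 with eigenvectors (1,-3), (1,-4).

y(t) = c_1e^(-3t) + c_2e^(-4t)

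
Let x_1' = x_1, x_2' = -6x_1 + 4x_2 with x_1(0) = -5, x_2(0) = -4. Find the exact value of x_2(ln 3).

456

A = [[1,0],[-6,4]]; eigenvalues λ = 1, 4.
Eigenvectors: (-1,-2) for λ=1, (0,1) for λ=4.
From the initial condition, c_1 = 5, c_2 = 6.
x_2(ln 3) = (5)(3^1)(-2) + (6)(3^4)(1) = 456.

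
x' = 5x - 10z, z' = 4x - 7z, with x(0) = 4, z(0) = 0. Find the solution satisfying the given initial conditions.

Coefficient matrix A = [[5, -10], [4, -7]].
Characteristic polynomial det(A - λI) = λ^2 + 2λ + 5 = 0.
Eigenvalues λ = -1 ± 2i (complex conjugate pair).
For λ=-1+2i: an eigenvector is (-2,-1) - i(-1,-1) = (-2 + i, -1 + i).
A real fundamental pair from Re and Im of e^((-1+2i)t)v: X_1 = e^(-t)(cos(2t)·(-2,-1) + sin(2t)·(-1,-1)), X_2 = e^(-t)(sin(2t)·(-2,-1) - cos(2t)·(-1,-1)).
General solution: K_1X_1 + K_2X_2.
Applying x(0)=4, z(0)=0 gives K_1=-4, K_2=-4.

x(t) = 12e^(-t)sin(2t) + 4e^(-t)cos(2t), z(t) = 8e^(-t)sin(2t)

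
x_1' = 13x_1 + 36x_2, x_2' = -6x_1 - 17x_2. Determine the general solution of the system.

Coefficient matrix A = [[13, 36], [-6, -17]].
Characteristic polynomial det(A - λI) = λ^2 + 4λ - 5 = 0.
Eigenvalues λ = -5, 1.
For λ=-5: (A-λI) row 1 is [18, 36], so an eigenvector is (2, -1).
For λ=1: (A-λI) row 1 is [12, 36], so an eigenvector is (3, -1).
General solution: c_1e^(-5t)(2,-1) + c_2e^(t)(3,-1).

x_1(t) = 2c_1e^(-5t) + 3c_2e^(t), x_2(t) = -c_1e^(-5t) - c_2e^(t)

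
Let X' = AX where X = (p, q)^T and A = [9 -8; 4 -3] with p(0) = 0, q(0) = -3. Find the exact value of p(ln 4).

6120

A = [[9,-8],[4,-3]]; eigenvalues λ = 1, 5.
Eigenvectors: (1,1) for λ=1, (-2,-1) for λ=5.
From the initial condition, c_1 = -6, c_2 = -3.
p(ln 4) = (-6)(4^1)(1) + (-3)(4^5)(-2) = 6120.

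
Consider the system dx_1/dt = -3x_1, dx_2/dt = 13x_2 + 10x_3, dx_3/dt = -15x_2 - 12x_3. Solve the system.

x_1(t) = c_1e^(-3t), x_2(t) = -2c_2e^(-2t) - c_3e^(3t), x_3(t) = 3c_2e^(-2t) + c_3e^(3t)

Coefficient matrix A = [[-3, 0, 0], [0, 13, 10], [0, -15, -12]].
det(A - λI) = 0 gives eigenvalues λ = -3, -2, 3.
For λ=-3: eigenvector (1,0,0).
For λ=-2: eigenvector (0,-2,3).
For λ=3: eigenvector (0,-1,1).
General solution: c_1e^(-3t)(1,0,0) + c_2e^(-2t)(0,-2,3) + c_3e^(3t)(0,-1,1).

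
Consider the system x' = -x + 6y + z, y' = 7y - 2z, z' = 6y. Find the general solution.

x(t) = K_1e^(-t) + 2K_2e^(3t) - 3K_3e^(4t), y(t) = K_2e^(3t) - 2K_3e^(4t), z(t) = 2K_2e^(3t) - 3K_3e^(4t)

Coefficient matrix A = [[-1, 6, 1], [0, 7, -2], [0, 6, 0]].
det(A - λI) = 0 gives eigenvalues λ = -1, 3, 4.
For λ=-1: eigenvector (1,0,0).
For λ=3: eigenvector (2,1,2).
For λ=4: eigenvector (-3,-2,-3).
General solution: K_1e^(-t)(1,0,0) + K_2e^(3t)(2,1,2) + K_3e^(4t)(-3,-2,-3).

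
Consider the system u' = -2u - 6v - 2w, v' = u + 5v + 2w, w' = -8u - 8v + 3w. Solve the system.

u(t) = -K_1e^(4t) - 2K_2e^(-t) + 2K_3e^(3t), v(t) = K_1e^(4t) + K_2e^(-t) - 2K_3e^(3t), w(t) = -2K_2e^(-t) + K_3e^(3t)

Coefficient matrix A = [[-2, -6, -2], [1, 5, 2], [-8, -8, 3]].
det(A - λI) = 0 gives eigenvalues λ = 4, -1, 3.
For λ=4: eigenvector (-1,1,0).
For λ=-1: eigenvector (-2,1,-2).
For λ=3: eigenvector (2,-2,1).
General solution: K_1e^(4t)(-1,1,0) + K_2e^(-t)(-2,1,-2) + K_3e^(3t)(2,-2,1).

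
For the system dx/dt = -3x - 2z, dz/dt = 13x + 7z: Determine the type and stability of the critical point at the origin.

A = [[-3,-2],[13,7]]; det(A-λI) = λ^2 - 4λ + 5.
λ = 2 ± i: positive real part.

unstable spiral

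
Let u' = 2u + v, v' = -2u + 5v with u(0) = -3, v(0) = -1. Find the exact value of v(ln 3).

A = [[2,1],[-2,5]]; eigenvalues λ = 3, 4.
Eigenvectors: (-1,-1) for λ=3, (1,2) for λ=4.
From the initial condition, c_1 = 5, c_2 = 2.
v(ln 3) = (5)(3^3)(-1) + (2)(3^4)(2) = 189.

189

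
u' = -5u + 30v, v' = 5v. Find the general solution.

Coefficient matrix A = [[-5, 30], [0, 5]].
Characteristic polynomial det(A - λI) = λ^2 - 25 = 0.
Eigenvalues λ = -5, 5.
For λ=-5: (A-λI) row 1 is [0, 30], so an eigenvector is (-1, 0).
For λ=5: (A-λI) row 1 is [-10, 30], so an eigenvector is (3, 1).
General solution: c_1e^(-5t)(-1,0) + c_2e^(5t)(3,1).

u(t) = -c_1e^(-5t) + 3c_2e^(5t), v(t) = c_2e^(5t)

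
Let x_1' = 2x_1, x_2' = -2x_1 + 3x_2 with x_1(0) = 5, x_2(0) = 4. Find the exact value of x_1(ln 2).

20

A = [[2,0],[-2,3]]; eigenvalues λ = 3, 2.
Eigenvectors: (0,-1) for λ=3, (-1,-2) for λ=2.
From the initial condition, c_1 = 6, c_2 = -5.
x_1(ln 2) = (6)(2^3)(0) + (-5)(2^2)(-1) = 20.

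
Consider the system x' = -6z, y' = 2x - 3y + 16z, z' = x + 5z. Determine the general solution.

Coefficient matrix A = [[0, 0, -6], [2, -3, 16], [1, 0, 5]].
det(A - λI) = 0 gives eigenvalues λ = 2, -3, 3.
For λ=2: eigenvector (3,-2,-1).
For λ=-3: eigenvector (0,1,0).
For λ=3: eigenvector (-2,2,1).
General solution: c_1e^(2t)(3,-2,-1) + c_2e^(-3t)(0,1,0) + c_3e^(3t)(-2,2,1).

x(t) = 3c_1e^(2t) - 2c_3e^(3t), y(t) = -2c_1e^(2t) + c_2e^(-3t) + 2c_3e^(3t), z(t) = -c_1e^(2t) + c_3e^(3t)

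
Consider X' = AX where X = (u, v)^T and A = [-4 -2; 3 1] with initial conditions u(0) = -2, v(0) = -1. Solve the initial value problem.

u(t) = 6e^(-t) - 8e^(-2t), v(t) = -9e^(-t) + 8e^(-2t)

Coefficient matrix A = [[-4, -2], [3, 1]].
Characteristic polynomial det(A - λI) = λ^2 + 3λ + 2 = 0.
Eigenvalues λ = -2, -1.
For λ=-2: (A-λI) row 1 is [-2, -2], so an eigenvector is (-1, 1).
For λ=-1: (A-λI) row 1 is [-3, -2], so an eigenvector is (-2, 3).
General solution: c_1e^(-2t)(-1,1) + c_2e^(-t)(-2,3).
Applying u(0)=-2, v(0)=-1 gives c_1=8, c_2=-3.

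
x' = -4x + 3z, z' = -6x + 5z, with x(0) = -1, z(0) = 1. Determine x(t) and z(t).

x(t) = 2e^(2t) - 3e^(-t), z(t) = 4e^(2t) - 3e^(-t)

Coefficient matrix A = [[-4, 3], [-6, 5]].
Characteristic polynomial det(A - λI) = λ^2 - λ - 2 = 0.
Eigenvalues λ = -1, 2.
For λ=-1: (A-λI) row 1 is [-3, 3], so an eigenvector is (1, 1).
For λ=2: (A-λI) row 1 is [-6, 3], so an eigenvector is (1, 2).
General solution: c_1e^(-t)(1,1) + c_2e^(2t)(1,2).
Applying x(0)=-1, z(0)=1 gives c_1=-3, c_2=2.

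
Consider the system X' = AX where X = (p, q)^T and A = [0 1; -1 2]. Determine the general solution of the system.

p(t) = -c_1e^(t) - c_2te^(t) + 3c_2e^(t), q(t) = -c_1e^(t) - c_2te^(t) + 2c_2e^(t)

Coefficient matrix A = [[0, 1], [-1, 2]].
Characteristic polynomial det(A - λI) = λ^2 - 2λ + 1 = 0.
Single eigenvalue λ = 1 with algebraic multiplicity 2.
Eigenvector v = (-1,-1); generalized eigenvector w with (A-λI)w=v is (3,2).
General solution: e^(t)[c_1·v + c_2·(t·v + w)].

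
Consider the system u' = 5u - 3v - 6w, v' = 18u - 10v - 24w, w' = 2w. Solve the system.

Coefficient matrix A = [[5, -3, -6], [18, -10, -24], [0, 0, 2]].
det(A - λI) = 0 gives eigenvalues λ = -1, 2, -4.
For λ=-1: eigenvector (1,2,0).
For λ=2: eigenvector (0,-2,1).
For λ=-4: eigenvector (1,3,0).
General solution: C_1e^(-t)(1,2,0) + C_2e^(2t)(0,-2,1) + C_3e^(-4t)(1,3,0).

u(t) = C_1e^(-t) + C_3e^(-4t), v(t) = 2C_1e^(-t) - 2C_2e^(2t) + 3C_3e^(-4t), w(t) = C_2e^(2t)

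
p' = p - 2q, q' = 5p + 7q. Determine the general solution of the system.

Coefficient matrix A = [[1, -2], [5, 7]].
Characteristic polynomial det(A - λI) = λ^2 - 8λ + 17 = 0.
Eigenvalues λ = 4 ± i (complex conjugate pair).
For λ=4+i: an eigenvector is (1,-2) - i(1,-1) = (1 - i, -2 + i).
A real fundamental pair from Re and Im of e^((4+i)t)v: X_1 = e^(4t)(cos(t)·(1,-2) + sin(t)·(1,-1)), X_2 = e^(4t)(sin(t)·(1,-2) - cos(t)·(1,-1)).
General solution: K_1X_1 + K_2X_2.

p(t) = K_1e^(4t)sin(t) + K_1e^(4t)cos(t) + K_2e^(4t)sin(t) - K_2e^(4t)cos(t), q(t) = -K_1e^(4t)sin(t) - 2K_1e^(4t)cos(t) - 2K_2e^(4t)sin(t) + K_2e^(4t)cos(t)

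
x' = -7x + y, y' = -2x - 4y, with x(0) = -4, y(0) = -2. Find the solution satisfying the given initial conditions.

x(t) = 2e^(-5t) - 6e^(-6t), y(t) = 4e^(-5t) - 6e^(-6t)

Coefficient matrix A = [[-7, 1], [-2, -4]].
Characteristic polynomial det(A - λI) = λ^2 + 11λ + 30 = 0.
Eigenvalues λ = -5, -6.
For λ=-5: (A-λI) row 1 is [-2, 1], so an eigenvector is (-1, -2).
For λ=-6: (A-λI) row 1 is [-1, 1], so an eigenvector is (-1, -1).
General solution: c_1e^(-5t)(-1,-2) + c_2e^(-6t)(-1,-1).
Applying x(0)=-4, y(0)=-2 gives c_1=-2, c_2=6.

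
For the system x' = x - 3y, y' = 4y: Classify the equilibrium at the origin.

unstable node

A = [[1,-3],[0,4]]; det(A-λI) = λ^2 - 5λ + 4.
λ = 1, 4: both positive.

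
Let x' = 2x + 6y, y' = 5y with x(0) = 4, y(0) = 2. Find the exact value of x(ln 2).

A = [[2,6],[0,5]]; eigenvalues λ = 2, 5.
Eigenvectors: (1,0) for λ=2, (-2,-1) for λ=5.
From the initial condition, c_1 = 0, c_2 = -2.
x(ln 2) = (0)(2^2)(1) + (-2)(2^5)(-2) = 128.

128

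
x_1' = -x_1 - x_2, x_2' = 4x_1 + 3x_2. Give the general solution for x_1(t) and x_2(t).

x_1(t) = -c_1e^(t) - c_2te^(t), x_2(t) = 2c_1e^(t) + 2c_2te^(t) + c_2e^(t)

Coefficient matrix A = [[-1, -1], [4, 3]].
Characteristic polynomial det(A - λI) = λ^2 - 2λ + 1 = 0.
Single eigenvalue λ = 1 with algebraic multiplicity 2.
Eigenvector v = (-1,2); generalized eigenvector w with (A-λI)w=v is (0,1).
General solution: e^(t)[c_1·v + c_2·(t·v + w)].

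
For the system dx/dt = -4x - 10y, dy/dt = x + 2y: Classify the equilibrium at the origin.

stable spiral

A = [[-4,-10],[1,2]]; det(A-λI) = λ^2 + 2λ + 2.
λ = -1 ± i: negative real part.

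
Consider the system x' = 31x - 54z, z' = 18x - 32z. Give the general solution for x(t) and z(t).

x(t) = -3C_1e^(-5t) - 2C_2e^(4t), z(t) = -2C_1e^(-5t) - C_2e^(4t)

Coefficient matrix A = [[31, -54], [18, -32]].
Characteristic polynomial det(A - λI) = λ^2 + λ - 20 = 0.
Eigenvalues λ = -5, 4.
For λ=-5: (A-λI) row 1 is [36, -54], so an eigenvector is (-3, -2).
For λ=4: (A-λI) row 1 is [27, -54], so an eigenvector is (-2, -1).
General solution: C_1e^(-5t)(-3,-2) + C_2e^(4t)(-2,-1).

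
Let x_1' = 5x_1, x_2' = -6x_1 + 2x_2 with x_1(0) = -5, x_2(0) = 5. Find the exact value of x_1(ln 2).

-160

A = [[5,0],[-6,2]]; eigenvalues λ = 2, 5.
Eigenvectors: (0,1) for λ=2, (1,-2) for λ=5.
From the initial condition, c_1 = -5, c_2 = -5.
x_1(ln 2) = (-5)(2^2)(0) + (-5)(2^5)(1) = -160.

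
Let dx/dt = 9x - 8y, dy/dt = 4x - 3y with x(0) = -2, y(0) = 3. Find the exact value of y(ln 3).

-1191

A = [[9,-8],[4,-3]]; eigenvalues λ = 5, 1.
Eigenvectors: (2,1) for λ=5, (-1,-1) for λ=1.
From the initial condition, c_1 = -5, c_2 = -8.
y(ln 3) = (-5)(3^5)(1) + (-8)(3^1)(-1) = -1191.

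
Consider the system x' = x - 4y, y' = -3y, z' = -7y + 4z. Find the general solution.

x(t) = C_1e^(t) + C_2e^(-3t), y(t) = C_2e^(-3t), z(t) = C_2e^(-3t) + C_3e^(4t)

Coefficient matrix A = [[1, -4, 0], [0, -3, 0], [0, -7, 4]].
det(A - λI) = 0 gives eigenvalues λ = 1, -3, 4.
For λ=1: eigenvector (1,0,0).
For λ=-3: eigenvector (1,1,1).
For λ=4: eigenvector (0,0,1).
General solution: C_1e^(t)(1,0,0) + C_2e^(-3t)(1,1,1) + C_3e^(4t)(0,0,1).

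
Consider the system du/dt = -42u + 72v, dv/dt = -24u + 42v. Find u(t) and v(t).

u(t) = 3K_1e^(6t) - 2K_2e^(-6t), v(t) = 2K_1e^(6t) - K_2e^(-6t)

Coefficient matrix A = [[-42, 72], [-24, 42]].
Characteristic polynomial det(A - λI) = λ^2 - 36 = 0.
Eigenvalues λ = 6, -6.
For λ=6: (A-λI) row 1 is [-48, 72], so an eigenvector is (3, 2).
For λ=-6: (A-λI) row 1 is [-36, 72], so an eigenvector is (-2, -1).
General solution: K_1e^(6t)(3,2) + K_2e^(-6t)(-2,-1).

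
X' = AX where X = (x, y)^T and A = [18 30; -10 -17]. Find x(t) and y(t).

Coefficient matrix A = [[18, 30], [-10, -17]].
Characteristic polynomial det(A - λI) = λ^2 - λ - 6 = 0.
Eigenvalues λ = 3, -2.
For λ=3: (A-λI) row 1 is [15, 30], so an eigenvector is (-2, 1).
For λ=-2: (A-λI) row 1 is [20, 30], so an eigenvector is (-3, 2).
General solution: c_1e^(3t)(-2,1) + c_2e^(-2t)(-3,2).

x(t) = -2c_1e^(3t) - 3c_2e^(-2t), y(t) = c_1e^(3t) + 2c_2e^(-2t)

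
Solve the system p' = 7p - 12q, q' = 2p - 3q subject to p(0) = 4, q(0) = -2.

p(t) = 24e^(3t) - 20e^(t), q(t) = 8e^(3t) - 10e^(t)

Coefficient matrix A = [[7, -12], [2, -3]].
Characteristic polynomial det(A - λI) = λ^2 - 4λ + 3 = 0.
Eigenvalues λ = 3, 1.
For λ=3: (A-λI) row 1 is [4, -12], so an eigenvector is (3, 1).
For λ=1: (A-λI) row 1 is [6, -12], so an eigenvector is (2, 1).
General solution: c_1e^(3t)(3,1) + c_2e^(t)(2,1).
Applying p(0)=4, q(0)=-2 gives c_1=8, c_2=-10.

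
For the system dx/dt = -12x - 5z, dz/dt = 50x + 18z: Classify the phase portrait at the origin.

unstable spiral

A = [[-12,-5],[50,18]]; det(A-λI) = λ^2 - 6λ + 34.
λ = 3 ± 5i: positive real part.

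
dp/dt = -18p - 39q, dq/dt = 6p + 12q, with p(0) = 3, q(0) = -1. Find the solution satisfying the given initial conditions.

Coefficient matrix A = [[-18, -39], [6, 12]].
Characteristic polynomial det(A - λI) = λ^2 + 6λ + 18 = 0.
Eigenvalues λ = -3 ± 3i (complex conjugate pair).
For λ=-3+3i: an eigenvector is (2,-1) - i(3,-1) = (2 - 3i, -1 + i).
A real fundamental pair from Re and Im of e^((-3+3i)t)v: X_1 = e^(-3t)(cos(3t)·(2,-1) + sin(3t)·(3,-1)), X_2 = e^(-3t)(sin(3t)·(2,-1) - cos(3t)·(3,-1)).
General solution: C_1X_1 + C_2X_2.
Applying p(0)=3, q(0)=-1 gives C_1=0, C_2=-1.

p(t) = -2e^(-3t)sin(3t) + 3e^(-3t)cos(3t), q(t) = e^(-3t)sin(3t) - e^(-3t)cos(3t)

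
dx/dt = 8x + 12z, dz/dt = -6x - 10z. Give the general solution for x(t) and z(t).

Coefficient matrix A = [[8, 12], [-6, -10]].
Characteristic polynomial det(A - λI) = λ^2 + 2λ - 8 = 0.
Eigenvalues λ = -4, 2.
For λ=-4: (A-λI) row 1 is [12, 12], so an eigenvector is (-1, 1).
For λ=2: (A-λI) row 1 is [6, 12], so an eigenvector is (2, -1).
General solution: K_1e^(-4t)(-1,1) + K_2e^(2t)(2,-1).

x(t) = -K_1e^(-4t) + 2K_2e^(2t), z(t) = K_1e^(-4t) - K_2e^(2t)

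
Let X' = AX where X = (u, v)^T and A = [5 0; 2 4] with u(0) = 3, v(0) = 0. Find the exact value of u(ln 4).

3072

A = [[5,0],[2,4]]; eigenvalues λ = 5, 4.
Eigenvectors: (1,2) for λ=5, (0,1) for λ=4.
From the initial condition, c_1 = 3, c_2 = -6.
u(ln 4) = (3)(4^5)(1) + (-6)(4^4)(0) = 3072.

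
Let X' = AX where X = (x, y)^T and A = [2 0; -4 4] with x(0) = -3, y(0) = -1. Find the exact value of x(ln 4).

-48

A = [[2,0],[-4,4]]; eigenvalues λ = 4, 2.
Eigenvectors: (0,1) for λ=4, (1,2) for λ=2.
From the initial condition, c_1 = 5, c_2 = -3.
x(ln 4) = (5)(4^4)(0) + (-3)(4^2)(1) = -48.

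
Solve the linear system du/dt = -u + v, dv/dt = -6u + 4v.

u(t) = c_1e^(t) - c_2e^(2t), v(t) = 2c_1e^(t) - 3c_2e^(2t)

Coefficient matrix A = [[-1, 1], [-6, 4]].
Characteristic polynomial det(A - λI) = λ^2 - 3λ + 2 = 0.
Eigenvalues λ = 1, 2.
For λ=1: (A-λI) row 1 is [-2, 1], so an eigenvector is (1, 2).
For λ=2: (A-λI) row 1 is [-3, 1], so an eigenvector is (-1, -3).
General solution: c_1e^(t)(1,2) + c_2e^(2t)(-1,-3).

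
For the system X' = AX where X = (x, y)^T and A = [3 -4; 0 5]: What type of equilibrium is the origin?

unstable node

A = [[3,-4],[0,5]]; det(A-λI) = λ^2 - 8λ + 15.
λ = 3, 5: both positive.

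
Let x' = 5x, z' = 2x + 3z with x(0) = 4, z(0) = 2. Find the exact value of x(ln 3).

A = [[5,0],[2,3]]; eigenvalues λ = 5, 3.
Eigenvectors: (-1,-1) for λ=5, (0,1) for λ=3.
From the initial condition, c_1 = -4, c_2 = -2.
x(ln 3) = (-4)(3^5)(-1) + (-2)(3^3)(0) = 972.

972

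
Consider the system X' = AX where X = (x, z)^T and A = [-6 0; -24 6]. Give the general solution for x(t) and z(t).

Coefficient matrix A = [[-6, 0], [-24, 6]].
Characteristic polynomial det(A - λI) = λ^2 - 36 = 0.
Eigenvalues λ = 6, -6.
For λ=6: (A-λI) row 1 is [-12, 0], so an eigenvector is (0, -1).
For λ=-6: (A-λI) row 2 is [-24, 12], so an eigenvector is (-1, -2).
General solution: C_1e^(6t)(0,-1) + C_2e^(-6t)(-1,-2).

x(t) = -C_2e^(-6t), z(t) = -C_1e^(6t) - 2C_2e^(-6t)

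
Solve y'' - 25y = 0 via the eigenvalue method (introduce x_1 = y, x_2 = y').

y(t) = C_1e^(-5t) + C_2e^(5t)

Let x_1 = y, x_2 = y'. Then x_1' = x_2 and x_2' = 25x_1.
A = [[0,1],[25,0]]; det(A-λI) = λ^2 - 25.
Eigenvalues λ = -5, 5 with eigenvectors (1,-5), (1,5).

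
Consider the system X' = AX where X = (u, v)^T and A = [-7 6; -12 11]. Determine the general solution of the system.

u(t) = -C_1e^(5t) + C_2e^(-t), v(t) = -2C_1e^(5t) + C_2e^(-t)

Coefficient matrix A = [[-7, 6], [-12, 11]].
Characteristic polynomial det(A - λI) = λ^2 - 4λ - 5 = 0.
Eigenvalues λ = 5, -1.
For λ=5: (A-λI) row 1 is [-12, 6], so an eigenvector is (-1, -2).
For λ=-1: (A-λI) row 1 is [-6, 6], so an eigenvector is (1, 1).
General solution: C_1e^(5t)(-1,-2) + C_2e^(-t)(1,1).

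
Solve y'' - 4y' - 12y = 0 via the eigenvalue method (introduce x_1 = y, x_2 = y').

y(t) = c_1e^(-2t) + c_2e^(6t)

Let x_1 = y, x_2 = y'. Then x_1' = x_2 and x_2' = 12x_1 + 4x_2.
A = [[0,1],[12,4]]; det(A-λI) = λ^2 - 4λ - 12.
Eigenvalues λ = -2, 6 with eigenvectors (1,-2), (1,6).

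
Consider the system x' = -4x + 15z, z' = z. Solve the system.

x(t) = -3C_1e^(t) - C_2e^(-4t), z(t) = -C_1e^(t)

Coefficient matrix A = [[-4, 15], [0, 1]].
Characteristic polynomial det(A - λI) = λ^2 + 3λ - 4 = 0.
Eigenvalues λ = 1, -4.
For λ=1: (A-λI) row 1 is [-5, 15], so an eigenvector is (-3, -1).
For λ=-4: (A-λI) row 1 is [0, 15], so an eigenvector is (-1, 0).
General solution: C_1e^(t)(-3,-1) + C_2e^(-4t)(-1,0).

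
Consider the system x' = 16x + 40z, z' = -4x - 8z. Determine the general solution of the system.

x(t) = 3c_1e^(4t)sin(4t) + c_1e^(4t)cos(4t) + c_2e^(4t)sin(4t) - 3c_2e^(4t)cos(4t), z(t) = -c_1e^(4t)sin(4t) + c_2e^(4t)cos(4t)

Coefficient matrix A = [[16, 40], [-4, -8]].
Characteristic polynomial det(A - λI) = λ^2 - 8λ + 32 = 0.
Eigenvalues λ = 4 ± 4i (complex conjugate pair).
For λ=4+4i: an eigenvector is (1,0) - i(3,-1) = (1 - 3i, 0 + i).
A real fundamental pair from Re and Im of e^((4+4i)t)v: X_1 = e^(4t)(cos(4t)·(1,0) + sin(4t)·(3,-1)), X_2 = e^(4t)(sin(4t)·(1,0) - cos(4t)·(3,-1)).
General solution: c_1X_1 + c_2X_2.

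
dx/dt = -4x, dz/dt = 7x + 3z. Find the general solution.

Coefficient matrix A = [[-4, 0], [7, 3]].
Characteristic polynomial det(A - λI) = λ^2 + λ - 12 = 0.
Eigenvalues λ = 3, -4.
For λ=3: (A-λI) row 1 is [-7, 0], so an eigenvector is (0, -1).
For λ=-4: (A-λI) row 2 is [7, 7], so an eigenvector is (-1, 1).
General solution: C_1e^(3t)(0,-1) + C_2e^(-4t)(-1,1).

x(t) = -C_2e^(-4t), z(t) = -C_1e^(3t) + C_2e^(-4t)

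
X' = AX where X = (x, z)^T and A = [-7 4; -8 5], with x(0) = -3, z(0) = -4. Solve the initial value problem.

x(t) = -e^(t) - 2e^(-3t), z(t) = -2e^(t) - 2e^(-3t)

Coefficient matrix A = [[-7, 4], [-8, 5]].
Characteristic polynomial det(A - λI) = λ^2 + 2λ - 3 = 0.
Eigenvalues λ = -3, 1.
For λ=-3: (A-λI) row 1 is [-4, 4], so an eigenvector is (-1, -1).
For λ=1: (A-λI) row 1 is [-8, 4], so an eigenvector is (1, 2).
General solution: C_1e^(-3t)(-1,-1) + C_2e^(t)(1,2).
Applying x(0)=-3, z(0)=-4 gives C_1=2, C_2=-1.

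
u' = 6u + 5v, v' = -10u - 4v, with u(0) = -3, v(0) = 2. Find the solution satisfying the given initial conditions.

u(t) = -e^(t)sin(5t) - 3e^(t)cos(5t), v(t) = 4e^(t)sin(5t) + 2e^(t)cos(5t)

Coefficient matrix A = [[6, 5], [-10, -4]].
Characteristic polynomial det(A - λI) = λ^2 - 2λ + 26 = 0.
Eigenvalues λ = 1 ± 5i (complex conjugate pair).
For λ=1+5i: an eigenvector is (-1,1) - i(0,1) = (-1, 1 - i).
A real fundamental pair from Re and Im of e^((1+5i)t)v: X_1 = e^(t)(cos(5t)·(-1,1) + sin(5t)·(0,1)), X_2 = e^(t)(sin(5t)·(-1,1) - cos(5t)·(0,1)).
General solution: c_1X_1 + c_2X_2.
Applying u(0)=-3, v(0)=2 gives c_1=3, c_2=1.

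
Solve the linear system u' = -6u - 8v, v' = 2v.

Coefficient matrix A = [[-6, -8], [0, 2]].
Characteristic polynomial det(A - λI) = λ^2 + 4λ - 12 = 0.
Eigenvalues λ = -6, 2.
For λ=-6: (A-λI) row 1 is [0, -8], so an eigenvector is (1, 0).
For λ=2: (A-λI) row 1 is [-8, -8], so an eigenvector is (1, -1).
General solution: C_1e^(-6t)(1,0) + C_2e^(2t)(1,-1).

u(t) = C_1e^(-6t) + C_2e^(2t), v(t) = -C_2e^(2t)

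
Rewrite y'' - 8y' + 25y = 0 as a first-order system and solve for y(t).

Let x_1 = y, x_2 = y'. Then x_1' = x_2 and x_2' = -25x_1 + 8x_2.
A = [[0,1],[-25,8]]; det(A-λI) = λ^2 - 8λ + 25.
Eigenvalues λ = 4 ± 3i.

y(t) = c_1e^(4t)cos(3t) + c_2e^(4t)sin(3t)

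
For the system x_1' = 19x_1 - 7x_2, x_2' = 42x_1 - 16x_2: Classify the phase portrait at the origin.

A = [[19,-7],[42,-16]]; det(A-λI) = λ^2 - 3λ - 10.
λ = -2, 5: opposite signs.

saddle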